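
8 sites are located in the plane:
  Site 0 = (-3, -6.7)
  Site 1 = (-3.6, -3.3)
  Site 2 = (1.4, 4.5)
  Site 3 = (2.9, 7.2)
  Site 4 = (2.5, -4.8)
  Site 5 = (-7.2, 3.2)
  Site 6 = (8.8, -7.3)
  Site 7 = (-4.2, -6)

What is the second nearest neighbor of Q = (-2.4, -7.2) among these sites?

Site 7

Since √ is increasing, it suffices to compare squared distances:
d²(Q, Site 0) = (-2.4−(-3))² + (-7.2−(-6.7))² = 0.36 + 0.25 = 0.61
d²(Q, Site 1) = (-2.4−(-3.6))² + (-7.2−(-3.3))² = 1.44 + 15.21 = 16.65
d²(Q, Site 2) = (-2.4−1.4)² + (-7.2−4.5)² = 14.44 + 136.89 = 151.33
d²(Q, Site 3) = (-2.4−2.9)² + (-7.2−7.2)² = 28.09 + 207.36 = 235.45
d²(Q, Site 4) = (-2.4−2.5)² + (-7.2−(-4.8))² = 24.01 + 5.76 = 29.77
d²(Q, Site 5) = (-2.4−(-7.2))² + (-7.2−3.2)² = 23.04 + 108.16 = 131.2
d²(Q, Site 6) = (-2.4−8.8)² + (-7.2−(-7.3))² = 125.44 + 0.01 = 125.45
d²(Q, Site 7) = (-2.4−(-4.2))² + (-7.2−(-6))² = 3.24 + 1.44 = 4.68
Sorted ascending: Site 0, Site 7, Site 1, … — the second-nearest is Site 7.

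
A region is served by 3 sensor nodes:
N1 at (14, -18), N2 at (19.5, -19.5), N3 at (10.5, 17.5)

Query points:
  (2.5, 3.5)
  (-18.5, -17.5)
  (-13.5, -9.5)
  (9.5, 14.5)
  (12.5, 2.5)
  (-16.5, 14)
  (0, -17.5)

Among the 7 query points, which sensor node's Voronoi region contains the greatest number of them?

N3

(2.5, 3.5) — d² to each: N1:594.5, N2:818, N3:260 → nearest is N3
(-18.5, -17.5) — d² to each: N1:1056.5, N2:1448, N3:2066 → nearest is N1
(-13.5, -9.5) — d² to each: N1:828.5, N2:1189, N3:1305 → nearest is N1
(9.5, 14.5) — d² to each: N1:1076.5, N2:1256, N3:10 → nearest is N3
(12.5, 2.5) — d² to each: N1:422.5, N2:533, N3:229 → nearest is N3
(-16.5, 14) — d² to each: N1:1954.25, N2:2418.25, N3:741.25 → nearest is N3
(0, -17.5) — d² to each: N1:196.25, N2:384.25, N3:1335.25 → nearest is N1
Tally — N1:3, N3:4. N3 captures the most (4).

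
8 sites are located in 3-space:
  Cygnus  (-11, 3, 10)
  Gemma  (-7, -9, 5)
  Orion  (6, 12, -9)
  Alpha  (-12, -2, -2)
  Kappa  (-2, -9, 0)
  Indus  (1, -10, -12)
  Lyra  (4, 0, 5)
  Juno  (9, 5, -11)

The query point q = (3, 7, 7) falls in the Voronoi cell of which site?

Squared Euclidean distances:
d²(q, Cygnus) = 196 + 16 + 9 = 221
d²(q, Gemma) = 100 + 256 + 4 = 360
d²(q, Orion) = 9 + 25 + 256 = 290
d²(q, Alpha) = 225 + 81 + 81 = 387
d²(q, Kappa) = 25 + 256 + 49 = 330
d²(q, Indus) = 4 + 289 + 361 = 654
d²(q, Lyra) = 1 + 49 + 4 = 54
d²(q, Juno) = 36 + 4 + 324 = 364
The smallest is to Lyra, so q lies in the Voronoi region of Lyra.

Lyra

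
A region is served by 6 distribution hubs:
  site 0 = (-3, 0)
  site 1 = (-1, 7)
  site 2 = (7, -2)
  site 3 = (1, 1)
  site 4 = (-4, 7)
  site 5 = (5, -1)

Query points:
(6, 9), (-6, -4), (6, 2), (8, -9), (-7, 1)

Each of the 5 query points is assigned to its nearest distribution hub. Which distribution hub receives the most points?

(6, 9) — d² to each: site 0:162, site 1:53, site 2:122, site 3:89, site 4:104, site 5:101 → nearest is site 1
(-6, -4) — d² to each: site 0:25, site 1:146, site 2:173, site 3:74, site 4:125, site 5:130 → nearest is site 0
(6, 2) — d² to each: site 0:85, site 1:74, site 2:17, site 3:26, site 4:125, site 5:10 → nearest is site 5
(8, -9) — d² to each: site 0:202, site 1:337, site 2:50, site 3:149, site 4:400, site 5:73 → nearest is site 2
(-7, 1) — d² to each: site 0:17, site 1:72, site 2:205, site 3:64, site 4:45, site 5:148 → nearest is site 0
Tally — site 0:2, site 1:1, site 2:1, site 5:1. site 0 captures the most (2).

site 0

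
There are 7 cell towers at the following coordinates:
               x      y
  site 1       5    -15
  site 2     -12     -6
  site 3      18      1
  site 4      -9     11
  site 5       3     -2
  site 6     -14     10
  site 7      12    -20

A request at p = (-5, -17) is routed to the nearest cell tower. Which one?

Compare squared distances (the ordering matches that of the actual distances):
d²(p, site 1) = (-5−5)² + (-17−(-15))² = 100 + 4 = 104
d²(p, site 2) = (-5−(-12))² + (-17−(-6))² = 49 + 121 = 170
d²(p, site 3) = (-5−18)² + (-17−1)² = 529 + 324 = 853
d²(p, site 4) = (-5−(-9))² + (-17−11)² = 16 + 784 = 800
d²(p, site 5) = (-5−3)² + (-17−(-2))² = 64 + 225 = 289
d²(p, site 6) = (-5−(-14))² + (-17−10)² = 81 + 729 = 810
d²(p, site 7) = (-5−12)² + (-17−(-20))² = 289 + 9 = 298
site 1 is nearest.

site 1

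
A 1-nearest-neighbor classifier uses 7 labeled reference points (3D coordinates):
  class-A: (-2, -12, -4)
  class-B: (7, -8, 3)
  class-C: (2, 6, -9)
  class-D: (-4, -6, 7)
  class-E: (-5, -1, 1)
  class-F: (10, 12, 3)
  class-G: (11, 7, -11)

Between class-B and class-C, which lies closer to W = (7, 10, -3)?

Compare squared distances:
d²(W, class-B) = (7−7)² + (10−(-8))² + (-3−3)² = 0 + 324 + 36 = 360
d²(W, class-C) = (7−2)² + (10−6)² + (-3−(-9))² = 25 + 16 + 36 = 77
360 > 77, so class-C is closer.

class-C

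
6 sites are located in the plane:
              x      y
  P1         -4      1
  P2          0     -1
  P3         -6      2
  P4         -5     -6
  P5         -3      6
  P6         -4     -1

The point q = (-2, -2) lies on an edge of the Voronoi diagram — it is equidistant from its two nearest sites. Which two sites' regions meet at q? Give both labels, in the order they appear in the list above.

Squared distances from q to each site:
|qP1|² = (-2−(-4))² + (-2−1)² = 4 + 9 = 13
|qP2|² = (-2−0)² + (-2−(-1))² = 4 + 1 = 5
|qP3|² = (-2−(-6))² + (-2−2)² = 16 + 16 = 32
|qP4|² = (-2−(-5))² + (-2−(-6))² = 9 + 16 = 25
|qP5|² = (-2−(-3))² + (-2−6)² = 1 + 64 = 65
|qP6|² = (-2−(-4))² + (-2−(-1))² = 4 + 1 = 5
q is equidistant from P2 and P6 (both at squared distance 5), and every other site is strictly farther — so q lies on the P2–P6 Voronoi edge.

P2 and P6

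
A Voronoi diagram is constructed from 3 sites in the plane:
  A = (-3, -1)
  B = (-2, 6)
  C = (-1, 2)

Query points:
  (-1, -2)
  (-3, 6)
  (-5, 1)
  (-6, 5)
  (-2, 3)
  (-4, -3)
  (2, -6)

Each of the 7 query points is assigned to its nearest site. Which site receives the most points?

A

(-1, -2) — d² to each: A:5, B:65, C:16 → nearest is A
(-3, 6) — d² to each: A:49, B:1, C:20 → nearest is B
(-5, 1) — d² to each: A:8, B:34, C:17 → nearest is A
(-6, 5) — d² to each: A:45, B:17, C:34 → nearest is B
(-2, 3) — d² to each: A:17, B:9, C:2 → nearest is C
(-4, -3) — d² to each: A:5, B:85, C:34 → nearest is A
(2, -6) — d² to each: A:50, B:160, C:73 → nearest is A
Tally — A:4, B:2, C:1. A captures the most (4).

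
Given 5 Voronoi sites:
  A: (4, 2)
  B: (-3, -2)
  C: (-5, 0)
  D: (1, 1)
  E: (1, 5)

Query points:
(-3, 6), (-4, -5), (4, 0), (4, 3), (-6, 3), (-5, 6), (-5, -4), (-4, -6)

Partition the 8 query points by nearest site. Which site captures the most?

B

(-3, 6) — d² to each: A:65, B:64, C:40, D:41, E:17 → nearest is E
(-4, -5) — d² to each: A:113, B:10, C:26, D:61, E:125 → nearest is B
(4, 0) — d² to each: A:4, B:53, C:81, D:10, E:34 → nearest is A
(4, 3) — d² to each: A:1, B:74, C:90, D:13, E:13 → nearest is A
(-6, 3) — d² to each: A:101, B:34, C:10, D:53, E:53 → nearest is C
(-5, 6) — d² to each: A:97, B:68, C:36, D:61, E:37 → nearest is C
(-5, -4) — d² to each: A:117, B:8, C:16, D:61, E:117 → nearest is B
(-4, -6) — d² to each: A:128, B:17, C:37, D:74, E:146 → nearest is B
Tally — A:2, B:3, C:2, E:1. B captures the most (3).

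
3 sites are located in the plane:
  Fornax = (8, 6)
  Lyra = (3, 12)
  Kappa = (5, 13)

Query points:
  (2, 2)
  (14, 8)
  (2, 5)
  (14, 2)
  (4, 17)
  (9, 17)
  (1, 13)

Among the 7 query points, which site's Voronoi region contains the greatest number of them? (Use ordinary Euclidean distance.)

(2, 2) — d² to each: Fornax:52, Lyra:101, Kappa:130 → nearest is Fornax
(14, 8) — d² to each: Fornax:40, Lyra:137, Kappa:106 → nearest is Fornax
(2, 5) — d² to each: Fornax:37, Lyra:50, Kappa:73 → nearest is Fornax
(14, 2) — d² to each: Fornax:52, Lyra:221, Kappa:202 → nearest is Fornax
(4, 17) — d² to each: Fornax:137, Lyra:26, Kappa:17 → nearest is Kappa
(9, 17) — d² to each: Fornax:122, Lyra:61, Kappa:32 → nearest is Kappa
(1, 13) — d² to each: Fornax:98, Lyra:5, Kappa:16 → nearest is Lyra
Tally — Fornax:4, Lyra:1, Kappa:2. Fornax captures the most (4).

Fornax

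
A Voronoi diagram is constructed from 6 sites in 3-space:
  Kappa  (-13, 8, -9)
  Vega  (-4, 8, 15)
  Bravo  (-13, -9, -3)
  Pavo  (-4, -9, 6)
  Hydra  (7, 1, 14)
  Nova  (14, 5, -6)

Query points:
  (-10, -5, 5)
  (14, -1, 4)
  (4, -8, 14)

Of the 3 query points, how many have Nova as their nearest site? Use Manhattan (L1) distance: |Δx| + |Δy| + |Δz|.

1

(-10, -5, 5) — d to each: Kappa:30, Vega:29, Bravo:15, Pavo:11, Hydra:32, Nova:45 → nearest is Pavo
(14, -1, 4) — d to each: Kappa:49, Vega:38, Bravo:42, Pavo:28, Hydra:19, Nova:16 → nearest is Nova
(4, -8, 14) — d to each: Kappa:56, Vega:25, Bravo:35, Pavo:17, Hydra:12, Nova:43 → nearest is Hydra
1 of the 3 points has Nova as nearest.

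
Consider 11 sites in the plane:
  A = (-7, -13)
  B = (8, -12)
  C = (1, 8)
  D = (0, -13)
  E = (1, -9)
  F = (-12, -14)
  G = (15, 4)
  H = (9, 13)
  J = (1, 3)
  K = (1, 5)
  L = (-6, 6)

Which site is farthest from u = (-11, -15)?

Since √ is increasing, it suffices to compare squared distances:
|uA|² = 16 + 4 = 20
|uB|² = 361 + 9 = 370
|uC|² = 144 + 529 = 673
|uD|² = 121 + 4 = 125
|uE|² = 144 + 36 = 180
|uF|² = 1 + 1 = 2
|uG|² = 676 + 361 = 1037
|uH|² = 400 + 784 = 1184
|uJ|² = 144 + 324 = 468
|uK|² = 144 + 400 = 544
|uL|² = 25 + 441 = 466
The largest is to H.

H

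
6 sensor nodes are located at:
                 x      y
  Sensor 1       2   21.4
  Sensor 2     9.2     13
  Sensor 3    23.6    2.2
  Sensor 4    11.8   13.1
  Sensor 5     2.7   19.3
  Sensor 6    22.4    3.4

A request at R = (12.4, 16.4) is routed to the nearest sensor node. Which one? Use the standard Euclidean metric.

Squared Euclidean distances:
d²(R, Sensor 1) = 108.16 + 25 = 133.16
d²(R, Sensor 2) = 10.24 + 11.56 = 21.8
d²(R, Sensor 3) = 125.44 + 201.64 = 327.08
d²(R, Sensor 4) = 0.36 + 10.89 = 11.25
d²(R, Sensor 5) = 94.09 + 8.41 = 102.5
d²(R, Sensor 6) = 100 + 169 = 269
Sensor 4 is nearest.

Sensor 4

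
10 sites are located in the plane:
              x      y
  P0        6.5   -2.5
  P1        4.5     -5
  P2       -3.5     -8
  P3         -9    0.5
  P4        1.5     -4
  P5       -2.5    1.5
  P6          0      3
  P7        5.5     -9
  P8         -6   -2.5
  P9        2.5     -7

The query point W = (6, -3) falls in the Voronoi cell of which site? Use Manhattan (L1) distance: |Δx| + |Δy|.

P0

d(W,P0) = |6−6.5| + |-3−(-2.5)| = 0.5 + 0.5 = 1
d(W,P1) = |6−4.5| + |-3−(-5)| = 1.5 + 2 = 3.5
d(W,P2) = |6−(-3.5)| + |-3−(-8)| = 9.5 + 5 = 14.5
d(W,P3) = |6−(-9)| + |-3−0.5| = 15 + 3.5 = 18.5
d(W,P4) = |6−1.5| + |-3−(-4)| = 4.5 + 1 = 5.5
d(W,P5) = |6−(-2.5)| + |-3−1.5| = 8.5 + 4.5 = 13
d(W,P6) = |6−0| + |-3−3| = 6 + 6 = 12
d(W,P7) = |6−5.5| + |-3−(-9)| = 0.5 + 6 = 6.5
d(W,P8) = |6−(-6)| + |-3−(-2.5)| = 12 + 0.5 = 12.5
d(W,P9) = |6−2.5| + |-3−(-7)| = 3.5 + 4 = 7.5
Minimum is at P0.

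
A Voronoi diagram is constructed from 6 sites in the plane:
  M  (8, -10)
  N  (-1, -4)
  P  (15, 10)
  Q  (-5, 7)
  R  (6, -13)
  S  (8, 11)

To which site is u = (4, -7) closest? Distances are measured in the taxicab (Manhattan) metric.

M

d(u,M) = |4−8| + |-7−(-10)| = 4 + 3 = 7
d(u,N) = |4−(-1)| + |-7−(-4)| = 5 + 3 = 8
d(u,P) = |4−15| + |-7−10| = 11 + 17 = 28
d(u,Q) = |4−(-5)| + |-7−7| = 9 + 14 = 23
d(u,R) = |4−6| + |-7−(-13)| = 2 + 6 = 8
d(u,S) = |4−8| + |-7−11| = 4 + 18 = 22
Minimum is at M.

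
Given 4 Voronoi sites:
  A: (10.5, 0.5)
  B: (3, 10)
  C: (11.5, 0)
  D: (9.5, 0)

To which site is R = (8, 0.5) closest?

D

Squared Euclidean distances:
|RA|² = (8−10.5)² + (0.5−0.5)² = 6.25 + 0 = 6.25
|RB|² = (8−3)² + (0.5−10)² = 25 + 90.25 = 115.25
|RC|² = (8−11.5)² + (0.5−0)² = 12.25 + 0.25 = 12.5
|RD|² = (8−9.5)² + (0.5−0)² = 2.25 + 0.25 = 2.5
D is nearest.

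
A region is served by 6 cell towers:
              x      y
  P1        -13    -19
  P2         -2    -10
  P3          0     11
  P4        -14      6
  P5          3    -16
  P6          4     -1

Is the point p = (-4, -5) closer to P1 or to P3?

P3

Compare squared distances:
|pP1|² = (-4−(-13))² + (-5−(-19))² = 81 + 196 = 277
|pP3|² = (-4−0)² + (-5−11)² = 16 + 256 = 272
277 > 272, so P3 is closer.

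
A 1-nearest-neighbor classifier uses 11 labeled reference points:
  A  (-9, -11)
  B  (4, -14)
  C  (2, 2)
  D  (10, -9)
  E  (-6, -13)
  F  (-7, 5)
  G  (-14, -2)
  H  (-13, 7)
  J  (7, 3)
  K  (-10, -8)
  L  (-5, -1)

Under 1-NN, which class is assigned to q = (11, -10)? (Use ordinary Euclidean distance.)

Squared Euclidean distances:
|qA|² = 400 + 1 = 401
|qB|² = 49 + 16 = 65
|qC|² = 81 + 144 = 225
|qD|² = 1 + 1 = 2
|qE|² = 289 + 9 = 298
|qF|² = 324 + 225 = 549
|qG|² = 625 + 64 = 689
|qH|² = 576 + 289 = 865
|qJ|² = 16 + 169 = 185
|qK|² = 441 + 4 = 445
|qL|² = 256 + 81 = 337
Minimum is at D.

D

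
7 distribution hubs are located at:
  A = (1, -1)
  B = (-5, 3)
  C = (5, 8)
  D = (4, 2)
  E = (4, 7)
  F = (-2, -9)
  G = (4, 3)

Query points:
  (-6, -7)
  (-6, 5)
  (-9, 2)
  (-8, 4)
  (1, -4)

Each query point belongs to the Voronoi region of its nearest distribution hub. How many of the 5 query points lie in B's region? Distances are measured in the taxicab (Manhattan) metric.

3

(-6, -7) — d to each: A:13, B:11, C:26, D:19, E:24, F:6, G:20 → nearest is F
(-6, 5) — d to each: A:13, B:3, C:14, D:13, E:12, F:18, G:12 → nearest is B
(-9, 2) — d to each: A:13, B:5, C:20, D:13, E:18, F:18, G:14 → nearest is B
(-8, 4) — d to each: A:14, B:4, C:17, D:14, E:15, F:19, G:13 → nearest is B
(1, -4) — d to each: A:3, B:13, C:16, D:9, E:14, F:8, G:10 → nearest is A
3 of the 5 points have B as nearest.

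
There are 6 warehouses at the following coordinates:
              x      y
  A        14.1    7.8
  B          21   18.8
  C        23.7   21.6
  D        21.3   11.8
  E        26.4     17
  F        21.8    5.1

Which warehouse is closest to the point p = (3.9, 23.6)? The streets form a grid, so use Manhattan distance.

C

d(p,A) = |3.9−14.1| + |23.6−7.8| = 10.2 + 15.8 = 26
d(p,B) = |3.9−21| + |23.6−18.8| = 17.1 + 4.8 = 21.9
d(p,C) = |3.9−23.7| + |23.6−21.6| = 19.8 + 2 = 21.8
d(p,D) = |3.9−21.3| + |23.6−11.8| = 17.4 + 11.8 = 29.2
d(p,E) = |3.9−26.4| + |23.6−17| = 22.5 + 6.6 = 29.1
d(p,F) = |3.9−21.8| + |23.6−5.1| = 17.9 + 18.5 = 36.4
Minimum is at C.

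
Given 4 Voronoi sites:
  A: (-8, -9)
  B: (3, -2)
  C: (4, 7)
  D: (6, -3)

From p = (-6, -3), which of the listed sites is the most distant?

Since √ is increasing, it suffices to compare squared distances:
|pA|² = 4 + 36 = 40
|pB|² = 81 + 1 = 82
|pC|² = 100 + 100 = 200
|pD|² = 144 + 0 = 144
The largest is to C.

C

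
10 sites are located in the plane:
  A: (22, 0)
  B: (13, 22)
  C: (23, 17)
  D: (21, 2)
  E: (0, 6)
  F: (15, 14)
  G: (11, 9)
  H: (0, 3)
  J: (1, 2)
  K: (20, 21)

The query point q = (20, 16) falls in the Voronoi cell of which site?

Compare squared distances (the ordering matches that of the actual distances):
|qA|² = 4 + 256 = 260
|qB|² = 49 + 36 = 85
|qC|² = 9 + 1 = 10
|qD|² = 1 + 196 = 197
|qE|² = 400 + 100 = 500
|qF|² = 25 + 4 = 29
|qG|² = 81 + 49 = 130
|qH|² = 400 + 169 = 569
|qJ|² = 361 + 196 = 557
|qK|² = 0 + 25 = 25
C is nearest.

C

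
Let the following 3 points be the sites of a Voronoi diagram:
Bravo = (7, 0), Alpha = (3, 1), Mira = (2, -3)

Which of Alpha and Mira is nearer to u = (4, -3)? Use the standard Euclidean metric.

Mira

Compare squared distances:
d²(u, Alpha) = (4−3)² + (-3−1)² = 1 + 16 = 17
d²(u, Mira) = (4−2)² + (-3−(-3))² = 4 + 0 = 4
17 > 4, so Mira is closer.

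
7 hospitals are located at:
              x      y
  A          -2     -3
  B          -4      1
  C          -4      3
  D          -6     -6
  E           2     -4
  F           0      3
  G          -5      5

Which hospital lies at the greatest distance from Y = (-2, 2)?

Compare squared distances (the ordering matches that of the actual distances):
|YA|² = (-2−(-2))² + (2−(-3))² = 0 + 25 = 25
|YB|² = (-2−(-4))² + (2−1)² = 4 + 1 = 5
|YC|² = (-2−(-4))² + (2−3)² = 4 + 1 = 5
|YD|² = (-2−(-6))² + (2−(-6))² = 16 + 64 = 80
|YE|² = (-2−2)² + (2−(-4))² = 16 + 36 = 52
|YF|² = (-2−0)² + (2−3)² = 4 + 1 = 5
|YG|² = (-2−(-5))² + (2−5)² = 9 + 9 = 18
The largest is to D.

D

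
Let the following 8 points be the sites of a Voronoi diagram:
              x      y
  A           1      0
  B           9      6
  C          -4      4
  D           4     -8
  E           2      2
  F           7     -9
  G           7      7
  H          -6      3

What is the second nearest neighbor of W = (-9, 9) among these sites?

Compare squared distances (the ordering matches that of the actual distances):
|WA|² = (-9−1)² + (9−0)² = 100 + 81 = 181
|WB|² = (-9−9)² + (9−6)² = 324 + 9 = 333
|WC|² = (-9−(-4))² + (9−4)² = 25 + 25 = 50
|WD|² = (-9−4)² + (9−(-8))² = 169 + 289 = 458
|WE|² = (-9−2)² + (9−2)² = 121 + 49 = 170
|WF|² = (-9−7)² + (9−(-9))² = 256 + 324 = 580
|WG|² = (-9−7)² + (9−7)² = 256 + 4 = 260
|WH|² = (-9−(-6))² + (9−3)² = 9 + 36 = 45
Sorted ascending: H, C, E, … — the second-nearest is C.

C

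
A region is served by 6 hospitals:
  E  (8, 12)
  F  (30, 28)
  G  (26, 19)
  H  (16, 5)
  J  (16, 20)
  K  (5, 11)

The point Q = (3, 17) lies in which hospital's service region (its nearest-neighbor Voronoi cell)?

K

Squared Euclidean distances:
|QE|² = (3−8)² + (17−12)² = 25 + 25 = 50
|QF|² = (3−30)² + (17−28)² = 729 + 121 = 850
|QG|² = (3−26)² + (17−19)² = 529 + 4 = 533
|QH|² = (3−16)² + (17−5)² = 169 + 144 = 313
|QJ|² = (3−16)² + (17−20)² = 169 + 9 = 178
|QK|² = (3−5)² + (17−11)² = 4 + 36 = 40
K is nearest.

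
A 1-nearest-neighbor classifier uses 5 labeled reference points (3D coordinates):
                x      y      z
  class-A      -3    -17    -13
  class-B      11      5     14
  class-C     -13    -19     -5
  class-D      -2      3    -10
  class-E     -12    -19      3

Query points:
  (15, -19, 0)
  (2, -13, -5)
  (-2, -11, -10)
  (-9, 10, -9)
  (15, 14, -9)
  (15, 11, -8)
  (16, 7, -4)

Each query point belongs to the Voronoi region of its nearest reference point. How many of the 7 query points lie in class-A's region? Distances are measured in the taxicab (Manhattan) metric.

(15, -19, 0) — d to each: class-A:33, class-B:42, class-C:33, class-D:49, class-E:30 → nearest is class-E
(2, -13, -5) — d to each: class-A:17, class-B:46, class-C:21, class-D:25, class-E:28 → nearest is class-A
(-2, -11, -10) — d to each: class-A:10, class-B:53, class-C:24, class-D:14, class-E:31 → nearest is class-A
(-9, 10, -9) — d to each: class-A:37, class-B:48, class-C:37, class-D:15, class-E:44 → nearest is class-D
(15, 14, -9) — d to each: class-A:53, class-B:36, class-C:65, class-D:29, class-E:72 → nearest is class-D
(15, 11, -8) — d to each: class-A:51, class-B:32, class-C:61, class-D:27, class-E:68 → nearest is class-D
(16, 7, -4) — d to each: class-A:52, class-B:25, class-C:56, class-D:28, class-E:61 → nearest is class-B
2 of the 7 points have class-A as nearest.

2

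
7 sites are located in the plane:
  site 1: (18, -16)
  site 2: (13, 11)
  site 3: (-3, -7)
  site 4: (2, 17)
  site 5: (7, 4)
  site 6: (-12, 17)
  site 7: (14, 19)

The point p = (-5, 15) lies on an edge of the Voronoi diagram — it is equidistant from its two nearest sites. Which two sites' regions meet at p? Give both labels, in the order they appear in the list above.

site 4 and site 6

Squared distances from p to each site:
d²(p, site 1) = (-5−18)² + (15−(-16))² = 529 + 961 = 1490
d²(p, site 2) = (-5−13)² + (15−11)² = 324 + 16 = 340
d²(p, site 3) = (-5−(-3))² + (15−(-7))² = 4 + 484 = 488
d²(p, site 4) = (-5−2)² + (15−17)² = 49 + 4 = 53
d²(p, site 5) = (-5−7)² + (15−4)² = 144 + 121 = 265
d²(p, site 6) = (-5−(-12))² + (15−17)² = 49 + 4 = 53
d²(p, site 7) = (-5−14)² + (15−19)² = 361 + 16 = 377
p is equidistant from site 4 and site 6 (both at squared distance 53), and every other site is strictly farther — so p lies on the site 4–site 6 Voronoi edge.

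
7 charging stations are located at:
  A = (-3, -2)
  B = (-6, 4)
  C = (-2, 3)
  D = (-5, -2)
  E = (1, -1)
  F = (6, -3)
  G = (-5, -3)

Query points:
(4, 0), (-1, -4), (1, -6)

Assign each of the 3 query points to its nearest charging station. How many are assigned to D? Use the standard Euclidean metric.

(4, 0) — d² to each: A:53, B:116, C:45, D:85, E:10, F:13, G:90 → nearest is E
(-1, -4) — d² to each: A:8, B:89, C:50, D:20, E:13, F:50, G:17 → nearest is A
(1, -6) — d² to each: A:32, B:149, C:90, D:52, E:25, F:34, G:45 → nearest is E
0 of the 3 points have D as nearest.

0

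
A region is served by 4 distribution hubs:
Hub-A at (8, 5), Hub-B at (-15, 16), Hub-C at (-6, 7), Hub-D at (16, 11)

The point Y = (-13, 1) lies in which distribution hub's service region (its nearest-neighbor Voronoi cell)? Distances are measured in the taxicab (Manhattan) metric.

Hub-C

d(Y, Hub-A) = |-13−8| + |1−5| = 21 + 4 = 25
d(Y, Hub-B) = |-13−(-15)| + |1−16| = 2 + 15 = 17
d(Y, Hub-C) = |-13−(-6)| + |1−7| = 7 + 6 = 13
d(Y, Hub-D) = |-13−16| + |1−11| = 29 + 10 = 39
Minimum is at Hub-C.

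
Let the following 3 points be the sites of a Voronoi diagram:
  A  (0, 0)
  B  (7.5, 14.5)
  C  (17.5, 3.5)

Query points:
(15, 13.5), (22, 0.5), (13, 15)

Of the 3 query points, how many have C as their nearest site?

(15, 13.5) — d² to each: A:407.25, B:57.25, C:106.25 → nearest is B
(22, 0.5) — d² to each: A:484.25, B:406.25, C:29.25 → nearest is C
(13, 15) — d² to each: A:394, B:30.5, C:152.5 → nearest is B
1 of the 3 points has C as nearest.

1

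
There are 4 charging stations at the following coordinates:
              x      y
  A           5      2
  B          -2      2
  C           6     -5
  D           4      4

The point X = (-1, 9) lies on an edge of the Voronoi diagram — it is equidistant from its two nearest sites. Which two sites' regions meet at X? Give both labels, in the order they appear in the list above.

Squared distances from X to each site:
|XA|² = (-1−5)² + (9−2)² = 36 + 49 = 85
|XB|² = (-1−(-2))² + (9−2)² = 1 + 49 = 50
|XC|² = (-1−6)² + (9−(-5))² = 49 + 196 = 245
|XD|² = (-1−4)² + (9−4)² = 25 + 25 = 50
X is equidistant from B and D (both at squared distance 50), and every other site is strictly farther — so X lies on the B–D Voronoi edge.

B and D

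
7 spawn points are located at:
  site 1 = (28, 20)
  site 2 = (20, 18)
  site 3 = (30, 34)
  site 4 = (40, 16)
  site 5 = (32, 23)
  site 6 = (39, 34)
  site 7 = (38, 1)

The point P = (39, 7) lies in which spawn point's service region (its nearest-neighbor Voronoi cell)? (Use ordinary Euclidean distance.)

Compare squared distances (the ordering matches that of the actual distances):
d²(P, site 1) = (39−28)² + (7−20)² = 121 + 169 = 290
d²(P, site 2) = (39−20)² + (7−18)² = 361 + 121 = 482
d²(P, site 3) = (39−30)² + (7−34)² = 81 + 729 = 810
d²(P, site 4) = (39−40)² + (7−16)² = 1 + 81 = 82
d²(P, site 5) = (39−32)² + (7−23)² = 49 + 256 = 305
d²(P, site 6) = (39−39)² + (7−34)² = 0 + 729 = 729
d²(P, site 7) = (39−38)² + (7−1)² = 1 + 36 = 37
site 7 is nearest.

site 7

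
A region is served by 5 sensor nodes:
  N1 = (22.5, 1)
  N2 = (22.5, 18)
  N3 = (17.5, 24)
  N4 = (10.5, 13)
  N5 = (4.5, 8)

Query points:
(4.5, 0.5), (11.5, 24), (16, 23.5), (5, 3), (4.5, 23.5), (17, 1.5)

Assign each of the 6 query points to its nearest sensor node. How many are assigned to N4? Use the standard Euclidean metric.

(4.5, 0.5) — d² to each: N1:324.25, N2:630.25, N3:721.25, N4:192.25, N5:56.25 → nearest is N5
(11.5, 24) — d² to each: N1:650, N2:157, N3:36, N4:122, N5:305 → nearest is N3
(16, 23.5) — d² to each: N1:548.5, N2:72.5, N3:2.5, N4:140.5, N5:372.5 → nearest is N3
(5, 3) — d² to each: N1:310.25, N2:531.25, N3:597.25, N4:130.25, N5:25.25 → nearest is N5
(4.5, 23.5) — d² to each: N1:830.25, N2:354.25, N3:169.25, N4:146.25, N5:240.25 → nearest is N4
(17, 1.5) — d² to each: N1:30.5, N2:302.5, N3:506.5, N4:174.5, N5:198.5 → nearest is N1
1 of the 6 points has N4 as nearest.

1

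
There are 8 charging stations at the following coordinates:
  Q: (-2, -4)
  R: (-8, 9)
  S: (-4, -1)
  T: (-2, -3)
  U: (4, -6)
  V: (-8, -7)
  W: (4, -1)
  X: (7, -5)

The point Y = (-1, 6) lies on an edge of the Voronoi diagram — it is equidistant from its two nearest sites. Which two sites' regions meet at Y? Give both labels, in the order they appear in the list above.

Squared distances from Y to each site:
|YQ|² = (-1−(-2))² + (6−(-4))² = 1 + 100 = 101
|YR|² = (-1−(-8))² + (6−9)² = 49 + 9 = 58
|YS|² = (-1−(-4))² + (6−(-1))² = 9 + 49 = 58
|YT|² = (-1−(-2))² + (6−(-3))² = 1 + 81 = 82
|YU|² = (-1−4)² + (6−(-6))² = 25 + 144 = 169
|YV|² = (-1−(-8))² + (6−(-7))² = 49 + 169 = 218
|YW|² = (-1−4)² + (6−(-1))² = 25 + 49 = 74
|YX|² = (-1−7)² + (6−(-5))² = 64 + 121 = 185
Y is equidistant from R and S (both at squared distance 58), and every other site is strictly farther — so Y lies on the R–S Voronoi edge.

R and S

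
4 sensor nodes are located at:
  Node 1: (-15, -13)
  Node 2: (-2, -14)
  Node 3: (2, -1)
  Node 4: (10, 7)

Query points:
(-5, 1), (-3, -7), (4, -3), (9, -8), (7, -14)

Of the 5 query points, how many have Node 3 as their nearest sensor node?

(-5, 1) — d² to each: Node 1:296, Node 2:234, Node 3:53, Node 4:261 → nearest is Node 3
(-3, -7) — d² to each: Node 1:180, Node 2:50, Node 3:61, Node 4:365 → nearest is Node 2
(4, -3) — d² to each: Node 1:461, Node 2:157, Node 3:8, Node 4:136 → nearest is Node 3
(9, -8) — d² to each: Node 1:601, Node 2:157, Node 3:98, Node 4:226 → nearest is Node 3
(7, -14) — d² to each: Node 1:485, Node 2:81, Node 3:194, Node 4:450 → nearest is Node 2
3 of the 5 points have Node 3 as nearest.

3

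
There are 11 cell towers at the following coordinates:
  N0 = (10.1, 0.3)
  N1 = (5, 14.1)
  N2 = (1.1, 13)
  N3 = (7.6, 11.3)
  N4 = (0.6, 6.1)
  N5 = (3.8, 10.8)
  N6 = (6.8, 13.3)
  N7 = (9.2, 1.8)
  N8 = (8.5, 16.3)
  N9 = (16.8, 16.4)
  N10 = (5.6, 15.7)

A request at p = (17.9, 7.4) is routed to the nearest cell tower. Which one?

N9

Compare squared distances (the ordering matches that of the actual distances):
|pN0|² = (17.9−10.1)² + (7.4−0.3)² = 60.84 + 50.41 = 111.25
|pN1|² = (17.9−5)² + (7.4−14.1)² = 166.41 + 44.89 = 211.3
|pN2|² = (17.9−1.1)² + (7.4−13)² = 282.24 + 31.36 = 313.6
|pN3|² = (17.9−7.6)² + (7.4−11.3)² = 106.09 + 15.21 = 121.3
|pN4|² = (17.9−0.6)² + (7.4−6.1)² = 299.29 + 1.69 = 300.98
|pN5|² = (17.9−3.8)² + (7.4−10.8)² = 198.81 + 11.56 = 210.37
|pN6|² = (17.9−6.8)² + (7.4−13.3)² = 123.21 + 34.81 = 158.02
|pN7|² = (17.9−9.2)² + (7.4−1.8)² = 75.69 + 31.36 = 107.05
|pN8|² = (17.9−8.5)² + (7.4−16.3)² = 88.36 + 79.21 = 167.57
|pN9|² = (17.9−16.8)² + (7.4−16.4)² = 1.21 + 81 = 82.21
d²(p, N10) = (17.9−5.6)² + (7.4−15.7)² = 151.29 + 68.89 = 220.18
Minimum is at N9.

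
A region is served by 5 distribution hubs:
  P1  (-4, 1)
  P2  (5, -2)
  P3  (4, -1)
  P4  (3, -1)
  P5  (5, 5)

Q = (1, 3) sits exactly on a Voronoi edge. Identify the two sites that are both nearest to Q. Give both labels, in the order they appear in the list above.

P4 and P5

Squared distances from Q to each site:
|QP1|² = (1−(-4))² + (3−1)² = 25 + 4 = 29
|QP2|² = (1−5)² + (3−(-2))² = 16 + 25 = 41
|QP3|² = (1−4)² + (3−(-1))² = 9 + 16 = 25
|QP4|² = (1−3)² + (3−(-1))² = 4 + 16 = 20
|QP5|² = (1−5)² + (3−5)² = 16 + 4 = 20
Q is equidistant from P4 and P5 (both at squared distance 20), and every other site is strictly farther — so Q lies on the P4–P5 Voronoi edge.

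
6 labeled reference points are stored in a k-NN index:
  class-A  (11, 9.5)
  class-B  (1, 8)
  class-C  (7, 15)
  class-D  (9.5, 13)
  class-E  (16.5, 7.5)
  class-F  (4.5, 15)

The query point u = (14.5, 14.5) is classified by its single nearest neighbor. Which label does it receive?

Since √ is increasing, it suffices to compare squared distances:
d²(u, class-A) = (14.5−11)² + (14.5−9.5)² = 12.25 + 25 = 37.25
d²(u, class-B) = (14.5−1)² + (14.5−8)² = 182.25 + 42.25 = 224.5
d²(u, class-C) = (14.5−7)² + (14.5−15)² = 56.25 + 0.25 = 56.5
d²(u, class-D) = (14.5−9.5)² + (14.5−13)² = 25 + 2.25 = 27.25
d²(u, class-E) = (14.5−16.5)² + (14.5−7.5)² = 4 + 49 = 53
d²(u, class-F) = (14.5−4.5)² + (14.5−15)² = 100 + 0.25 = 100.25
Minimum is at class-D.

class-D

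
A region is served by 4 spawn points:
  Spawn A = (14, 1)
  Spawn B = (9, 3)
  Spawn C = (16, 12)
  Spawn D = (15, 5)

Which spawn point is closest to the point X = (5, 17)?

Squared Euclidean distances:
d²(X, Spawn A) = (5−14)² + (17−1)² = 81 + 256 = 337
d²(X, Spawn B) = (5−9)² + (17−3)² = 16 + 196 = 212
d²(X, Spawn C) = (5−16)² + (17−12)² = 121 + 25 = 146
d²(X, Spawn D) = (5−15)² + (17−5)² = 100 + 144 = 244
The smallest is to Spawn C, so X lies in the Voronoi region of Spawn C.

Spawn C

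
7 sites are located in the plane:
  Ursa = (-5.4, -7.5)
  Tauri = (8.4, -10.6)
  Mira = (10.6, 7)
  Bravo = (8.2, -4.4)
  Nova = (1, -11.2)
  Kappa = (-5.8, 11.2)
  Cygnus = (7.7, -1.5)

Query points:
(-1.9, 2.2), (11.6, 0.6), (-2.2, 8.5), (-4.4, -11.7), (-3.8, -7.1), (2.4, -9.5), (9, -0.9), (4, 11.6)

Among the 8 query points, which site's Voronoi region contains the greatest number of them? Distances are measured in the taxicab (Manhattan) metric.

Kappa

(-1.9, 2.2) — d to each: Ursa:13.2, Tauri:23.1, Mira:17.3, Bravo:16.7, Nova:16.3, Kappa:12.9, Cygnus:13.3 → nearest is Kappa
(11.6, 0.6) — d to each: Ursa:25.1, Tauri:14.4, Mira:7.4, Bravo:8.4, Nova:22.4, Kappa:28, Cygnus:6 → nearest is Cygnus
(-2.2, 8.5) — d to each: Ursa:19.2, Tauri:29.7, Mira:14.3, Bravo:23.3, Nova:22.9, Kappa:6.3, Cygnus:19.9 → nearest is Kappa
(-4.4, -11.7) — d to each: Ursa:5.2, Tauri:13.9, Mira:33.7, Bravo:19.9, Nova:5.9, Kappa:24.3, Cygnus:22.3 → nearest is Ursa
(-3.8, -7.1) — d to each: Ursa:2, Tauri:15.7, Mira:28.5, Bravo:14.7, Nova:8.9, Kappa:20.3, Cygnus:17.1 → nearest is Ursa
(2.4, -9.5) — d to each: Ursa:9.8, Tauri:7.1, Mira:24.7, Bravo:10.9, Nova:3.1, Kappa:28.9, Cygnus:13.3 → nearest is Nova
(9, -0.9) — d to each: Ursa:21, Tauri:10.3, Mira:9.5, Bravo:4.3, Nova:18.3, Kappa:26.9, Cygnus:1.9 → nearest is Cygnus
(4, 11.6) — d to each: Ursa:28.5, Tauri:26.6, Mira:11.2, Bravo:20.2, Nova:25.8, Kappa:10.2, Cygnus:16.8 → nearest is Kappa
Tally — Ursa:2, Nova:1, Kappa:3, Cygnus:2. Kappa captures the most (3).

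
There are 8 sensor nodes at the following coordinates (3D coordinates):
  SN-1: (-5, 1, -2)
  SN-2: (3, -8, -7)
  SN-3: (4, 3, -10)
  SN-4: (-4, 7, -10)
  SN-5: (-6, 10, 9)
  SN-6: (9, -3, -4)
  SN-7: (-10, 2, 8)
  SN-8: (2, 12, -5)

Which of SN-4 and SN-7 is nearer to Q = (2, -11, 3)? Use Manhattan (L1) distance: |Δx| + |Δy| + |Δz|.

SN-7

d(Q, SN-4) = |2−(-4)| + |-11−7| + |3−(-10)| = 6 + 18 + 13 = 37
d(Q, SN-7) = |2−(-10)| + |-11−2| + |3−8| = 12 + 13 + 5 = 30
37 > 30, so SN-7 is closer.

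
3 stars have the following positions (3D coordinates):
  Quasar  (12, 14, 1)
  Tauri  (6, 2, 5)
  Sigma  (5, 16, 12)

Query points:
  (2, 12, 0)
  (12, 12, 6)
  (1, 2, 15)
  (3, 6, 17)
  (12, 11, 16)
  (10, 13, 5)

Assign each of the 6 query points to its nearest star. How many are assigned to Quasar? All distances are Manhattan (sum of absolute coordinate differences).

3

(2, 12, 0) — d to each: Quasar:13, Tauri:19, Sigma:19 → nearest is Quasar
(12, 12, 6) — d to each: Quasar:7, Tauri:17, Sigma:17 → nearest is Quasar
(1, 2, 15) — d to each: Quasar:37, Tauri:15, Sigma:21 → nearest is Tauri
(3, 6, 17) — d to each: Quasar:33, Tauri:19, Sigma:17 → nearest is Sigma
(12, 11, 16) — d to each: Quasar:18, Tauri:26, Sigma:16 → nearest is Sigma
(10, 13, 5) — d to each: Quasar:7, Tauri:15, Sigma:15 → nearest is Quasar
3 of the 6 points have Quasar as nearest.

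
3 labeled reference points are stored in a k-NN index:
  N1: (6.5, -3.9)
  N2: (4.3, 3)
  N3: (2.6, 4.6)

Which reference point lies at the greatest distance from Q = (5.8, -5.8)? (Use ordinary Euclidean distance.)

N3

Squared Euclidean distances:
|QN1|² = (5.8−6.5)² + (-5.8−(-3.9))² = 0.49 + 3.61 = 4.1
|QN2|² = (5.8−4.3)² + (-5.8−3)² = 2.25 + 77.44 = 79.69
|QN3|² = (5.8−2.6)² + (-5.8−4.6)² = 10.24 + 108.16 = 118.4
The largest is to N3.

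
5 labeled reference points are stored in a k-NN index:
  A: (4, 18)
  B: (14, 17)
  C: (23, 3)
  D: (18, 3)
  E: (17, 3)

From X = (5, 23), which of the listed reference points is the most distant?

Squared Euclidean distances:
|XA|² = (5−4)² + (23−18)² = 1 + 25 = 26
|XB|² = (5−14)² + (23−17)² = 81 + 36 = 117
|XC|² = (5−23)² + (23−3)² = 324 + 400 = 724
|XD|² = (5−18)² + (23−3)² = 169 + 400 = 569
|XE|² = (5−17)² + (23−3)² = 144 + 400 = 544
The largest is to C.

C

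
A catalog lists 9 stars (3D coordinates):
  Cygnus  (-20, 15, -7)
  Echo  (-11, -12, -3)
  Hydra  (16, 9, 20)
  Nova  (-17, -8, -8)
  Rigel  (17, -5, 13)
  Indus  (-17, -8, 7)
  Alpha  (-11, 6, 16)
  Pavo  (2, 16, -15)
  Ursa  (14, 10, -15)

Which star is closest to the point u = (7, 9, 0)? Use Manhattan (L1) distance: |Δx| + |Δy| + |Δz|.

Ursa

d(u, Cygnus) = |7−(-20)| + |9−15| + |0−(-7)| = 27 + 6 + 7 = 40
d(u, Echo) = |7−(-11)| + |9−(-12)| + |0−(-3)| = 18 + 21 + 3 = 42
d(u, Hydra) = |7−16| + |9−9| + |0−20| = 9 + 0 + 20 = 29
d(u, Nova) = |7−(-17)| + |9−(-8)| + |0−(-8)| = 24 + 17 + 8 = 49
d(u, Rigel) = |7−17| + |9−(-5)| + |0−13| = 10 + 14 + 13 = 37
d(u, Indus) = |7−(-17)| + |9−(-8)| + |0−7| = 24 + 17 + 7 = 48
d(u, Alpha) = |7−(-11)| + |9−6| + |0−16| = 18 + 3 + 16 = 37
d(u, Pavo) = |7−2| + |9−16| + |0−(-15)| = 5 + 7 + 15 = 27
d(u, Ursa) = |7−14| + |9−10| + |0−(-15)| = 7 + 1 + 15 = 23
Minimum is at Ursa.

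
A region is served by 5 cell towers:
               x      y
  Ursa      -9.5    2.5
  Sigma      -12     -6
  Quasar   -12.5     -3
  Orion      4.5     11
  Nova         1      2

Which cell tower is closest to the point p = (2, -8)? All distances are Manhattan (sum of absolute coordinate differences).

d(p, Ursa) = 11.5 + 10.5 = 22
d(p, Sigma) = 14 + 2 = 16
d(p, Quasar) = 14.5 + 5 = 19.5
d(p, Orion) = 2.5 + 19 = 21.5
d(p, Nova) = 1 + 10 = 11
The smallest is to Nova, so p lies in the Voronoi region of Nova.

Nova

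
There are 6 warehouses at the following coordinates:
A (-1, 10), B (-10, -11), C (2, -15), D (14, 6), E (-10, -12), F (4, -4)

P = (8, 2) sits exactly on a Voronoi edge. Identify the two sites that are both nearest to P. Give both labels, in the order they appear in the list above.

D and F

Squared distances from P to each site:
|PA|² = (8−(-1))² + (2−10)² = 81 + 64 = 145
|PB|² = (8−(-10))² + (2−(-11))² = 324 + 169 = 493
|PC|² = (8−2)² + (2−(-15))² = 36 + 289 = 325
|PD|² = (8−14)² + (2−6)² = 36 + 16 = 52
|PE|² = (8−(-10))² + (2−(-12))² = 324 + 196 = 520
|PF|² = (8−4)² + (2−(-4))² = 16 + 36 = 52
P is equidistant from D and F (both at squared distance 52), and every other site is strictly farther — so P lies on the D–F Voronoi edge.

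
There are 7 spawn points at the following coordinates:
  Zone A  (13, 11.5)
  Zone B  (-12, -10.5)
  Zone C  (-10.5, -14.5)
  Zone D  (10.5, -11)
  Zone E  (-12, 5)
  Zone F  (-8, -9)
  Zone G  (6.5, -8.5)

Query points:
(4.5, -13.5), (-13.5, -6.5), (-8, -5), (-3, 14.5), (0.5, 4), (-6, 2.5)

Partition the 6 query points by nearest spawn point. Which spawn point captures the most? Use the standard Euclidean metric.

(4.5, -13.5) — d² to each: Zone A:697.25, Zone B:281.25, Zone C:226, Zone D:42.25, Zone E:614.5, Zone F:176.5, Zone G:29 → nearest is Zone G
(-13.5, -6.5) — d² to each: Zone A:1026.25, Zone B:18.25, Zone C:73, Zone D:596.25, Zone E:134.5, Zone F:36.5, Zone G:404 → nearest is Zone B
(-8, -5) — d² to each: Zone A:713.25, Zone B:46.25, Zone C:96.5, Zone D:378.25, Zone E:116, Zone F:16, Zone G:222.5 → nearest is Zone F
(-3, 14.5) — d² to each: Zone A:265, Zone B:706, Zone C:897.25, Zone D:832.5, Zone E:171.25, Zone F:577.25, Zone G:619.25 → nearest is Zone E
(0.5, 4) — d² to each: Zone A:212.5, Zone B:366.5, Zone C:463.25, Zone D:325, Zone E:157.25, Zone F:241.25, Zone G:192.25 → nearest is Zone E
(-6, 2.5) — d² to each: Zone A:442, Zone B:205, Zone C:309.25, Zone D:454.5, Zone E:42.25, Zone F:136.25, Zone G:277.25 → nearest is Zone E
Tally — Zone B:1, Zone E:3, Zone F:1, Zone G:1. Zone E captures the most (3).

Zone E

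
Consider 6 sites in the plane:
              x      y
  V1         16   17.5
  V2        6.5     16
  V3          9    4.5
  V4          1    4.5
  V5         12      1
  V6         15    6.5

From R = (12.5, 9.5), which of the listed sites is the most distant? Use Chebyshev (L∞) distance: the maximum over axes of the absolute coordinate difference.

V4

d(R,V1) = max(3.5, 8) = 8
d(R,V2) = max(6, 6.5) = 6.5
d(R,V3) = max(3.5, 5) = 5
d(R,V4) = max(11.5, 5) = 11.5
d(R,V5) = max(0.5, 8.5) = 8.5
d(R,V6) = max(2.5, 3) = 3
The largest is to V4.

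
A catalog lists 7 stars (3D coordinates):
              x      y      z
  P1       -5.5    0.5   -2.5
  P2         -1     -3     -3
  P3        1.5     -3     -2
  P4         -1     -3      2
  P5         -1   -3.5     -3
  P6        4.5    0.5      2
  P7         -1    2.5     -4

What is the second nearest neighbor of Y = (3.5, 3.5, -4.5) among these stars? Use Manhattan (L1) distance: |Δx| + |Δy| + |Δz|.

d(Y,P1) = |3.5−(-5.5)| + |3.5−0.5| + |-4.5−(-2.5)| = 9 + 3 + 2 = 14
d(Y,P2) = |3.5−(-1)| + |3.5−(-3)| + |-4.5−(-3)| = 4.5 + 6.5 + 1.5 = 12.5
d(Y,P3) = |3.5−1.5| + |3.5−(-3)| + |-4.5−(-2)| = 2 + 6.5 + 2.5 = 11
d(Y,P4) = |3.5−(-1)| + |3.5−(-3)| + |-4.5−2| = 4.5 + 6.5 + 6.5 = 17.5
d(Y,P5) = |3.5−(-1)| + |3.5−(-3.5)| + |-4.5−(-3)| = 4.5 + 7 + 1.5 = 13
d(Y,P6) = |3.5−4.5| + |3.5−0.5| + |-4.5−2| = 1 + 3 + 6.5 = 10.5
d(Y,P7) = |3.5−(-1)| + |3.5−2.5| + |-4.5−(-4)| = 4.5 + 1 + 0.5 = 6
Sorted ascending: P7, P6, P3, … — the second-nearest is P6.

P6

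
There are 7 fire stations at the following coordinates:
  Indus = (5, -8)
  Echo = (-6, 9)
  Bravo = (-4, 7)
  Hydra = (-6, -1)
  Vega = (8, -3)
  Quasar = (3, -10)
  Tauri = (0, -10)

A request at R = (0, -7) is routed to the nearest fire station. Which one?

Tauri

Since √ is increasing, it suffices to compare squared distances:
d²(R, Indus) = (0−5)² + (-7−(-8))² = 25 + 1 = 26
d²(R, Echo) = (0−(-6))² + (-7−9)² = 36 + 256 = 292
d²(R, Bravo) = (0−(-4))² + (-7−7)² = 16 + 196 = 212
d²(R, Hydra) = (0−(-6))² + (-7−(-1))² = 36 + 36 = 72
d²(R, Vega) = (0−8)² + (-7−(-3))² = 64 + 16 = 80
d²(R, Quasar) = (0−3)² + (-7−(-10))² = 9 + 9 = 18
d²(R, Tauri) = (0−0)² + (-7−(-10))² = 0 + 9 = 9
The smallest is to Tauri, so R lies in the Voronoi region of Tauri.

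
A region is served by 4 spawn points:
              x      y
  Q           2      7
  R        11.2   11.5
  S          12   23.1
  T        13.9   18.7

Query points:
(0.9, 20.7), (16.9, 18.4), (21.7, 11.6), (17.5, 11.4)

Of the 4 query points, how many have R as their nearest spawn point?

(0.9, 20.7) — d² to each: Q:188.9, R:190.73, S:128.97, T:173 → nearest is S
(16.9, 18.4) — d² to each: Q:351.97, R:80.1, S:46.1, T:9.09 → nearest is T
(21.7, 11.6) — d² to each: Q:409.25, R:110.26, S:226.34, T:111.25 → nearest is R
(17.5, 11.4) — d² to each: Q:259.61, R:39.7, S:167.14, T:66.25 → nearest is R
2 of the 4 points have R as nearest.

2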